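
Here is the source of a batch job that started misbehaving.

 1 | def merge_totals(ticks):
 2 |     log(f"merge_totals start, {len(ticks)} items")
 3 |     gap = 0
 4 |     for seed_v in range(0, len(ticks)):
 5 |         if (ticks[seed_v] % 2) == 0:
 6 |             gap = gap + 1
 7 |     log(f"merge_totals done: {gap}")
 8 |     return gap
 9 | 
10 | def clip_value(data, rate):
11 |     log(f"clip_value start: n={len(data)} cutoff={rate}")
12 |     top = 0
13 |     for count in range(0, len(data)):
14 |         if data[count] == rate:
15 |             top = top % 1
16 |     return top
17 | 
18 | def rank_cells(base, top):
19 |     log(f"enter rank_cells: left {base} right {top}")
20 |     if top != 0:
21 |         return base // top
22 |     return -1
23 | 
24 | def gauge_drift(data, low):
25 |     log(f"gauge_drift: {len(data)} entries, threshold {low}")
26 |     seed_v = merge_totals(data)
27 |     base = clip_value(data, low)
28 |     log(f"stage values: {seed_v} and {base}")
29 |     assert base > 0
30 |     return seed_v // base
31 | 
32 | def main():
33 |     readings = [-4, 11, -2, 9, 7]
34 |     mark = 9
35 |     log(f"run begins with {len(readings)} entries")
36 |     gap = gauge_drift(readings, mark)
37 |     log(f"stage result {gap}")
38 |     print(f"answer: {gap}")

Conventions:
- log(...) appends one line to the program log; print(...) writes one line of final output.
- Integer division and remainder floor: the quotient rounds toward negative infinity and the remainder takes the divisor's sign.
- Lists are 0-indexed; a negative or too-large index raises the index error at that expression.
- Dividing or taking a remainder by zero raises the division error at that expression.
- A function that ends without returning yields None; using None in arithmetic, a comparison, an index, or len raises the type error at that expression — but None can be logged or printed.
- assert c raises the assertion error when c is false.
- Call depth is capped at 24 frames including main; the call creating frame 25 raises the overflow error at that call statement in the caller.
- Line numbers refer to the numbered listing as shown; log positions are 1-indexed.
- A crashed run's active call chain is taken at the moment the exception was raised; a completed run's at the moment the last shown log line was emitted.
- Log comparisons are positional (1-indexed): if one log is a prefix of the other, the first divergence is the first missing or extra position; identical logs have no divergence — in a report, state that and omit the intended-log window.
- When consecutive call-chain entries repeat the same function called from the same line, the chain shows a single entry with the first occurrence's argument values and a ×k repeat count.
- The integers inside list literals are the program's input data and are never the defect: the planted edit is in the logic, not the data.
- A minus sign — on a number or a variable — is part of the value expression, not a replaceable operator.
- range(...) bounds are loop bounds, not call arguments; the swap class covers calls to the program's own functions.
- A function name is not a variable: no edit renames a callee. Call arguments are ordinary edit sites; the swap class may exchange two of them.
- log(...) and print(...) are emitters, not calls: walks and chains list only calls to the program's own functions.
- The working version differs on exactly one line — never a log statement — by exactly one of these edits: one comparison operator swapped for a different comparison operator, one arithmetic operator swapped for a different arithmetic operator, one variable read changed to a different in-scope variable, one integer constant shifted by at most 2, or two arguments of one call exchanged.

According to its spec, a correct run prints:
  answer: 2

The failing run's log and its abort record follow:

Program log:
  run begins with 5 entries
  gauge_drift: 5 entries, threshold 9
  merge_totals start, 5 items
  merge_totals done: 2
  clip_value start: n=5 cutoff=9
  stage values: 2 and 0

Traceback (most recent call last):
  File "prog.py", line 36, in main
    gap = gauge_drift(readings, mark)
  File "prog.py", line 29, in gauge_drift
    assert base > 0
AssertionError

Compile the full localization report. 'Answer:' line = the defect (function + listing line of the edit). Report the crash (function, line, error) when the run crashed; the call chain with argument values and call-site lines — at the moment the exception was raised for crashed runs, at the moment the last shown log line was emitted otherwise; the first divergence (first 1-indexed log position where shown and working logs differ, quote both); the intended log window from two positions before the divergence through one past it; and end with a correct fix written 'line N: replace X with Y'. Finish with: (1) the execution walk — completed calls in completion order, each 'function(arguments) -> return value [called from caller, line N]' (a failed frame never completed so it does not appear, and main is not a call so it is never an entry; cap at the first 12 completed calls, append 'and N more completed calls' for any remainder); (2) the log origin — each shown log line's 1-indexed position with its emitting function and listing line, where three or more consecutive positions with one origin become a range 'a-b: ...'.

Answer: the defect is in clip_value at line 15.
The tell: Position 6 is the first bad log line: 'stage values: 2 and 0' should read 'stage values: 2 and 1'.
Crash: gauge_drift, line 29, AssertionError.
Call chain: main -> gauge_drift([-4, 11, -2, 9, 7], 9) (called at line 36).
First divergence: at position 6 the run shows 'stage values: 2 and 0' where the working version logs 'stage values: 2 and 1'.
Intended log window:
  4: merge_totals done: 2
  5: clip_value start: n=5 cutoff=9
  6: stage values: 2 and 1
  7: stage result 2
Execution walk:
  merge_totals([-4, 11, -2, 9, 7]) -> 2  [called from gauge_drift, line 26]
  clip_value([-4, 11, -2, 9, 7], 9) -> 0  [called from gauge_drift, line 27]
Log line origins:
  1: emitted by main (line 35)
  2: emitted by gauge_drift (line 25)
  3: emitted by merge_totals (line 2)
  4: emitted by merge_totals (line 7)
  5: emitted by clip_value (line 11)
  6: emitted by gauge_drift (line 28)
A correct fix: line 15: replace `%` with `+`.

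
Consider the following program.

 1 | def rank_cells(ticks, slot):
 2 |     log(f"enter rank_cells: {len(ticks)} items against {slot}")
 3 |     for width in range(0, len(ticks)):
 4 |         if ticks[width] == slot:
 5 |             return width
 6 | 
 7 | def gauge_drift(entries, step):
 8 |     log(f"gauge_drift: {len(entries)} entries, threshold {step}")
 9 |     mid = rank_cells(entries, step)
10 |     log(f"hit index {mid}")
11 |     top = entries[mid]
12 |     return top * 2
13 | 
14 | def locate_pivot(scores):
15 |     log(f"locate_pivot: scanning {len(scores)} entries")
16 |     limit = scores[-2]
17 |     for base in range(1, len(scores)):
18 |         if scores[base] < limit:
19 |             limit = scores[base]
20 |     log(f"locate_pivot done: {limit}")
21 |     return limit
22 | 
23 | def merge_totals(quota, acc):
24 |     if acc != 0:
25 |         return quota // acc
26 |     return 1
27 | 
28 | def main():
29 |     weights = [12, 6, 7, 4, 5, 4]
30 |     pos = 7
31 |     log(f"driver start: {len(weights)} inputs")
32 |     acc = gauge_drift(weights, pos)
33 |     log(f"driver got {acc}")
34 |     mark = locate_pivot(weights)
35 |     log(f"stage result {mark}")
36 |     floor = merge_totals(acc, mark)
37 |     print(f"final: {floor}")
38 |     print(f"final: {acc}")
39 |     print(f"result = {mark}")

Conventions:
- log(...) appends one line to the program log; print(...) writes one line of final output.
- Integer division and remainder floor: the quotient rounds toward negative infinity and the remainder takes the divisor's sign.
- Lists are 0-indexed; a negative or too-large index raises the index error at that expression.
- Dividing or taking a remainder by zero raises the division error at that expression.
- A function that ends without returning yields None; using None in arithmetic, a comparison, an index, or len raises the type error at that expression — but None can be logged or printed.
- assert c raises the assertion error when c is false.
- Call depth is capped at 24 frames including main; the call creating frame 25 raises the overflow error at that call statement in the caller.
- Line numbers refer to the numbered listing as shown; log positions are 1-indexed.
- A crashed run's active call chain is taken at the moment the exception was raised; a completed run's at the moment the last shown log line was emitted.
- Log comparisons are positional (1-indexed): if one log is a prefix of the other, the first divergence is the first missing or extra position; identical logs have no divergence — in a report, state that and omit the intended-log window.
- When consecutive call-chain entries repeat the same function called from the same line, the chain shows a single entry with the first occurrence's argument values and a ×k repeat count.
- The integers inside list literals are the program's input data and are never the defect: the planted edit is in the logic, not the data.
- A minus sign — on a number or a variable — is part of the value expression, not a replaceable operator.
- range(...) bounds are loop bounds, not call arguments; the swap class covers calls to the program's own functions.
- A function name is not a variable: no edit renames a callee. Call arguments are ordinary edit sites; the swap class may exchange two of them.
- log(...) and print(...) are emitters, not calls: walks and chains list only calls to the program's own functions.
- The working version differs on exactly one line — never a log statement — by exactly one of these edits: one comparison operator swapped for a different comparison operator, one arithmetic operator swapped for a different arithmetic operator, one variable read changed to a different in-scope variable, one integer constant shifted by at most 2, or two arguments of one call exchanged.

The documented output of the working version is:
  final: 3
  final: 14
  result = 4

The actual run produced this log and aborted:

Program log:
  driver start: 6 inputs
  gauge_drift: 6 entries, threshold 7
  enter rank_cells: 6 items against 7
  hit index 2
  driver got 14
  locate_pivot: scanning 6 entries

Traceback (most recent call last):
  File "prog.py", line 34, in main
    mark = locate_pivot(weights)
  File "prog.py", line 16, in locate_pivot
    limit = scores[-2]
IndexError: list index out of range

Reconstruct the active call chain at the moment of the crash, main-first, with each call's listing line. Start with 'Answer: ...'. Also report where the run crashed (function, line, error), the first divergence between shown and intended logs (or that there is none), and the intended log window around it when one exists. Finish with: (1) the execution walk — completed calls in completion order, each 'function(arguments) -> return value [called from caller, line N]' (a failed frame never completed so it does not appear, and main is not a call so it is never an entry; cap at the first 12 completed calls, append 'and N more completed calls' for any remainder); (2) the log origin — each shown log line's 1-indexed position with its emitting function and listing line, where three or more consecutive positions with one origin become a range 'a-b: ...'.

Answer: main -> locate_pivot (called at line 34).
Core observation: The shown log is a 6-line prefix of the intended one, whose next entry is 'locate_pivot done: 4'.
Crash: locate_pivot, line 16, IndexError.
First divergence: position 7; the shown log stops at 6 lines while the working version next logs 'locate_pivot done: 4'.
Intended log window:
  5: driver got 14
  6: locate_pivot: scanning 6 entries
  7: locate_pivot done: 4
  8: stage result 4
Execution walk:
  rank_cells([12, 6, 7, 4, 5, 4], 7) -> 2  [called from gauge_drift, line 9]
  gauge_drift([12, 6, 7, 4, 5, 4], 7) -> 14  [called from main, line 32]
Log origins:
  1: logged in main at line 31
  2: logged in gauge_drift at line 8
  3: logged in rank_cells at line 2
  4: logged in gauge_drift at line 10
  5: logged in main at line 33
  6: logged in locate_pivot at line 15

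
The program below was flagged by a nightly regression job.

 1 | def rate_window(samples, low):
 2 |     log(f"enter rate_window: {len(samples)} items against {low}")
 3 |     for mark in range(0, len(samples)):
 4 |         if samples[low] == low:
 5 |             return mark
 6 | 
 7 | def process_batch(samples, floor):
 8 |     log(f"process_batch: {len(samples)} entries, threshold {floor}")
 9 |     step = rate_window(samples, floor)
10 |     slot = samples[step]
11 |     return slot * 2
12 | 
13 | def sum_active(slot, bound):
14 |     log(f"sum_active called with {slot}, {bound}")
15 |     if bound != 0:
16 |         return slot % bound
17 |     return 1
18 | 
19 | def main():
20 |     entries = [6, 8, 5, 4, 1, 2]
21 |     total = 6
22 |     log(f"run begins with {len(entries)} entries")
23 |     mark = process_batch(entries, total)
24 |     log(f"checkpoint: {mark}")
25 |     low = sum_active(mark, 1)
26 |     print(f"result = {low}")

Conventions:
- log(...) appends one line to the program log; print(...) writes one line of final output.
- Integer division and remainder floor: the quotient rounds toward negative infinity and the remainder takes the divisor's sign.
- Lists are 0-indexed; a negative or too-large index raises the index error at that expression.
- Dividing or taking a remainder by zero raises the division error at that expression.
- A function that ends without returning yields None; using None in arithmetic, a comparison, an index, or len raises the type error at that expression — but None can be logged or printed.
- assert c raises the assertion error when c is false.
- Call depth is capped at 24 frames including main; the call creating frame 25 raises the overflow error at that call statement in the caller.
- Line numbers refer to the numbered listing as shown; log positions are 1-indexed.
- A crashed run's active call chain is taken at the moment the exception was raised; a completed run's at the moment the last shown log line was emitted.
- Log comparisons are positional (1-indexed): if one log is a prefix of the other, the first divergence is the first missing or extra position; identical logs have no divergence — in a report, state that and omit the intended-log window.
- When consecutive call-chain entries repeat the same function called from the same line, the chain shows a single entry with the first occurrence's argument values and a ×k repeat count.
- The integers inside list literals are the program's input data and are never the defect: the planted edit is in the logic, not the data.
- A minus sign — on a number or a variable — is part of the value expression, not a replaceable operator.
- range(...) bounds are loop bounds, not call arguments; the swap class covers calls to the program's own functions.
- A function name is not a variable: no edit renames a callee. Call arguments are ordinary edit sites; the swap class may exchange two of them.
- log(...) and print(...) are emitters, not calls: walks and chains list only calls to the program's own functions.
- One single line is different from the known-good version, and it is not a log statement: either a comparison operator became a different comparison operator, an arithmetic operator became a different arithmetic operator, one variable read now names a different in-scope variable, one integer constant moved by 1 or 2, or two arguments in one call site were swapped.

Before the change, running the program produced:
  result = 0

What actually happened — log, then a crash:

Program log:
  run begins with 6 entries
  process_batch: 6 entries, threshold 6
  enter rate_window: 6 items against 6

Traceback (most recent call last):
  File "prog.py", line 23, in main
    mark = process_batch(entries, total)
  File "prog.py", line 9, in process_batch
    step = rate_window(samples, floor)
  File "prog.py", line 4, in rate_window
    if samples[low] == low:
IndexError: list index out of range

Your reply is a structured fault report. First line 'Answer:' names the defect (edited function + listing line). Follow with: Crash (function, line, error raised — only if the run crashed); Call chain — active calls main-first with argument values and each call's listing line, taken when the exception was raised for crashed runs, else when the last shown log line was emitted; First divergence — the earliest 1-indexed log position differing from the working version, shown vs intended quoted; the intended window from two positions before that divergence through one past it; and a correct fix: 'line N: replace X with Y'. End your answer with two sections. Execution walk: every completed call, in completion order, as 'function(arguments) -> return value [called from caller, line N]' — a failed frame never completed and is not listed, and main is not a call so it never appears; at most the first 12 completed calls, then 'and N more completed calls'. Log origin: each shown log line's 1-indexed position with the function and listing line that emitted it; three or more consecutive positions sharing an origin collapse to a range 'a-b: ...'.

Answer: the defect is in rate_window at line 4.
Key observation: A complete run would log 'checkpoint: 12' next, but this one stopped at 3 lines.
Crash: rate_window, line 4, IndexError.
Call chain: main -> process_batch([6, 8, 5, 4, 1, 2], 6) (called at line 23) -> rate_window([6, 8, 5, 4, 1, 2], 6) (called at line 9).
First divergence: position 4 (shown log ended at 3 lines; the working version continues: 'checkpoint: 12').
Intended log window:
  2: process_batch: 6 entries, threshold 6
  3: enter rate_window: 6 items against 6
  4: checkpoint: 12
  5: sum_active called with 12, 1
Execution walk:
  (no call completed)
Log origin:
  1: from main, line 22
  2: from process_batch, line 8
  3: from rate_window, line 2
A correct fix: line 4: replace `samples[low]` with `samples[mark]`.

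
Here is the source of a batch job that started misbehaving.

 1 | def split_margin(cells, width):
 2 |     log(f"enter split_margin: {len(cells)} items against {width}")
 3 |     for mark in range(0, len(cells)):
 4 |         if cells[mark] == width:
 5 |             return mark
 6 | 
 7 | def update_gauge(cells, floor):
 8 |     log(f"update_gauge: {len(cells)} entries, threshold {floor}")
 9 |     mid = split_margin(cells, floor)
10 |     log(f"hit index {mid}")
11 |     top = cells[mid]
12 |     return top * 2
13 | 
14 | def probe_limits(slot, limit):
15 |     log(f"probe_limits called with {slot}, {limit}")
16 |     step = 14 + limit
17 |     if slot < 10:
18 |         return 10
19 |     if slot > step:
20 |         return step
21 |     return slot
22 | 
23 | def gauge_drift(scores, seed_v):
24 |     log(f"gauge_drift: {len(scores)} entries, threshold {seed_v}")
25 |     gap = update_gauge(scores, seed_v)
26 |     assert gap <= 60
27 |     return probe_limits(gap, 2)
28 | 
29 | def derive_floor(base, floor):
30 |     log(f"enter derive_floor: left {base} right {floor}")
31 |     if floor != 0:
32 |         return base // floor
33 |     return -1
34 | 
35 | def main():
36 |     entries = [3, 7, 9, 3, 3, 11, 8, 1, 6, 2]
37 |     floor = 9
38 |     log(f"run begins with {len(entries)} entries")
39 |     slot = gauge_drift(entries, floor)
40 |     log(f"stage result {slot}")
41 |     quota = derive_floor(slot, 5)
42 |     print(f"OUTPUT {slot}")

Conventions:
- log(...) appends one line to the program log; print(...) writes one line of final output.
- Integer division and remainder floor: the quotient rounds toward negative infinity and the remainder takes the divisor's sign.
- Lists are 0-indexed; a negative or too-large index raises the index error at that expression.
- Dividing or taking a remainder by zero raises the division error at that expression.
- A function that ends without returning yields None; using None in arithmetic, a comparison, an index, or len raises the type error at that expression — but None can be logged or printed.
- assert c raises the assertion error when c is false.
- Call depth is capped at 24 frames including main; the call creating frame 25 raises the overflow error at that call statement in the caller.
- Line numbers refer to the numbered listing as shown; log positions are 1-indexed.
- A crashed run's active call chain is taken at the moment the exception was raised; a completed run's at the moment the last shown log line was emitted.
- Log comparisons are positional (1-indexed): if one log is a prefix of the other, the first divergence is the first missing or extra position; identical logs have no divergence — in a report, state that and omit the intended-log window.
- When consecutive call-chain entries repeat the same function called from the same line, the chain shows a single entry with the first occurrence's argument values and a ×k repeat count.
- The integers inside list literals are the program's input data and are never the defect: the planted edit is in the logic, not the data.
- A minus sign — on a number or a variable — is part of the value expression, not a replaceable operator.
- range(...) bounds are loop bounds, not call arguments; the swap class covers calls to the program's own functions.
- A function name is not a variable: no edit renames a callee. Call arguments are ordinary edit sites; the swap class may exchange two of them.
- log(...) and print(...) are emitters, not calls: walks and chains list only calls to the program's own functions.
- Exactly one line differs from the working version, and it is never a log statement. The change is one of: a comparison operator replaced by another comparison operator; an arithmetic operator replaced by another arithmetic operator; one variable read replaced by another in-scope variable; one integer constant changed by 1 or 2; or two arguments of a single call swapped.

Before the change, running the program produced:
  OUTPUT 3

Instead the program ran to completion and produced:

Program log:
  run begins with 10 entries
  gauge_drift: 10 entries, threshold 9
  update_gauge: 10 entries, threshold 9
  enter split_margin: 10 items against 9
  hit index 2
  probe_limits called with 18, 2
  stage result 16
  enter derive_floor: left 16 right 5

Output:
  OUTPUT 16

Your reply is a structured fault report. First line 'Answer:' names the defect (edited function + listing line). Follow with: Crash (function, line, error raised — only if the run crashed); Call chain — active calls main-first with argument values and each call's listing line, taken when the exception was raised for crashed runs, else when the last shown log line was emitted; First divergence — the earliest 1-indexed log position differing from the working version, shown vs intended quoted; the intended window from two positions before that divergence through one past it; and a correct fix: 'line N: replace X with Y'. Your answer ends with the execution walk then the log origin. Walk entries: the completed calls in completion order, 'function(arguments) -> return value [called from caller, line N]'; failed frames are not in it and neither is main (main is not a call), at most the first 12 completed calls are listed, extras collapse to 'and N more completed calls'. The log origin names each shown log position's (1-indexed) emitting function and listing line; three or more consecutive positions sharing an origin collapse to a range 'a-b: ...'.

Answer: the defect is in main at line 42.
Core observation: Nothing in the log betrays the bug — only the output does.
Call chain: main -> derive_floor(16, 5) (called at line 41).
First divergence: there is none — every log position agrees.
Execution walk:
  split_margin([3, 7, 9, 3, 3, 11, 8, 1, 6, 2], 9) -> 2  [called from update_gauge, line 9]
  update_gauge([3, 7, 9, 3, 3, 11, 8, 1, 6, 2], 9) -> 18  [called from gauge_drift, line 25]
  probe_limits(18, 2) -> 16  [called from gauge_drift, line 27]
  gauge_drift([3, 7, 9, 3, 3, 11, 8, 1, 6, 2], 9) -> 16  [called from main, line 39]
  derive_floor(16, 5) -> 3  [called from main, line 41]
Log line origins:
  1 — main, line 38
  2 — gauge_drift, line 24
  3 — update_gauge, line 8
  4 — split_margin, line 2
  5 — update_gauge, line 10
  6 — probe_limits, line 15
  7 — main, line 40
  8 — derive_floor, line 30
A correct fix: line 42: replace `slot` with `quota`.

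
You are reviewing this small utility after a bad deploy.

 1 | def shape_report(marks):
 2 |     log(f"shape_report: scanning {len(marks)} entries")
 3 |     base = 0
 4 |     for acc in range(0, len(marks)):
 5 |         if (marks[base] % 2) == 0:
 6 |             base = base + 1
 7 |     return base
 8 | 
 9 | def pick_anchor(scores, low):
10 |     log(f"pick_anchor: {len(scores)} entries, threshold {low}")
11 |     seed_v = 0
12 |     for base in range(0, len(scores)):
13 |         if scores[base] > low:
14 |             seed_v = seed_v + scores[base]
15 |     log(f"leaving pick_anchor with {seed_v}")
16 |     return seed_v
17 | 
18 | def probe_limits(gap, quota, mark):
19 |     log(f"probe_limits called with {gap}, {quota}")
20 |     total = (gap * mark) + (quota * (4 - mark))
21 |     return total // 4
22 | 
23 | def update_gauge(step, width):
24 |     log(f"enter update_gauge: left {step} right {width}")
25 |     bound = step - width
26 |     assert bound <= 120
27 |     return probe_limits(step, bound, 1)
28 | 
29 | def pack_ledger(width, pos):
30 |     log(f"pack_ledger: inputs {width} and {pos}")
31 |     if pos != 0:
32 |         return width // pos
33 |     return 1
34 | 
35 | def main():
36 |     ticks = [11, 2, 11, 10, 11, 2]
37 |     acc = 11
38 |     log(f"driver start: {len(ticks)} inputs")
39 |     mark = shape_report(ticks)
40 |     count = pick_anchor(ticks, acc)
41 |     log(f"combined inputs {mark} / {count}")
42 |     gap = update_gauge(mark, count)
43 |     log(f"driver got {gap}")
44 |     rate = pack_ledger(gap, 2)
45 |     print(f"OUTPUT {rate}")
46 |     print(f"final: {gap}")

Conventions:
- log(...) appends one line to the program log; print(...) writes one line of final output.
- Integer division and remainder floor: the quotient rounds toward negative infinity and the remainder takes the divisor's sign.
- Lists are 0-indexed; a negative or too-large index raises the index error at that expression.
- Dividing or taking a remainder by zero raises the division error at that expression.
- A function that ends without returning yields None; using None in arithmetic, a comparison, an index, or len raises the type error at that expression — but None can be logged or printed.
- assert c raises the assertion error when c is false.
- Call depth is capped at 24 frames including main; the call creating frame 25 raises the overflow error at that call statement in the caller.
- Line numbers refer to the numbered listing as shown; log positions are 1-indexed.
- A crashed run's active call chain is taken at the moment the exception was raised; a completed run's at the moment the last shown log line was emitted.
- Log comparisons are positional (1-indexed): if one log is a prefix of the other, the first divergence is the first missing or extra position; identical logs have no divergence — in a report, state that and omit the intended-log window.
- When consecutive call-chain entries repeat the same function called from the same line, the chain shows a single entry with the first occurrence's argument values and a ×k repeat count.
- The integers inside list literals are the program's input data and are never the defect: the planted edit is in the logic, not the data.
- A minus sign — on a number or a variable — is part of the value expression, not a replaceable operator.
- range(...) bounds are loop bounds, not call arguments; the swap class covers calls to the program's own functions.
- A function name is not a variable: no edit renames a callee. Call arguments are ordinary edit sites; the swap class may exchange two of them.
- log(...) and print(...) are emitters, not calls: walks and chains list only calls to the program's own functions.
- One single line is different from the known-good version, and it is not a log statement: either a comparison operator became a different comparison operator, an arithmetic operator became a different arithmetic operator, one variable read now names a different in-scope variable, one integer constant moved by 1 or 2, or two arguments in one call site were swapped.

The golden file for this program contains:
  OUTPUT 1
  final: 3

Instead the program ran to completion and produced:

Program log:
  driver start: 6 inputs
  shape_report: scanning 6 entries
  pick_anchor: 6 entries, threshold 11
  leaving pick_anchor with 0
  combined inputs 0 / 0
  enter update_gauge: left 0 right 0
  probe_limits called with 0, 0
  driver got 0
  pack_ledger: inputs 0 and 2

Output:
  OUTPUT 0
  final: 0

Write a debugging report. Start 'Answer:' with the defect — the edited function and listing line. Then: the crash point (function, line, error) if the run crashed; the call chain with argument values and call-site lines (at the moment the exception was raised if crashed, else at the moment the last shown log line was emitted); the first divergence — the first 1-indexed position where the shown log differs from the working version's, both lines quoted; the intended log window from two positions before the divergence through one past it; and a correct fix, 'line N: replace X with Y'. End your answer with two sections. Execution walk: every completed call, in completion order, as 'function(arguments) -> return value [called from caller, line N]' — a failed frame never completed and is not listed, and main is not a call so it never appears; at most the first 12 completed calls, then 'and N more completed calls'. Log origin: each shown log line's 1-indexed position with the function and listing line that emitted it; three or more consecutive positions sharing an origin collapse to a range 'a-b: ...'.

Answer: the defect is in shape_report at line 5.
Key observation: The earliest visible damage is log position 5 — 'combined inputs 0 / 0' rather than the intended 'combined inputs 3 / 0'.
Call chain: main -> pack_ledger(0, 2) (called at line 44).
First divergence: at position 5 the run shows 'combined inputs 0 / 0' where the working version logs 'combined inputs 3 / 0'.
Intended log window:
  3: pick_anchor: 6 entries, threshold 11
  4: leaving pick_anchor with 0
  5: combined inputs 3 / 0
  6: enter update_gauge: left 3 right 0
Execution walk:
  shape_report([11, 2, 11, 10, 11, 2]) -> 0  [called from main, line 39]
  pick_anchor([11, 2, 11, 10, 11, 2], 11) -> 0  [called from main, line 40]
  probe_limits(0, 0, 1) -> 0  [called from update_gauge, line 27]
  update_gauge(0, 0) -> 0  [called from main, line 42]
  pack_ledger(0, 2) -> 0  [called from main, line 44]
Log origin:
  1: from main, line 38
  2: from shape_report, line 2
  3: from pick_anchor, line 10
  4: from pick_anchor, line 15
  5: from main, line 41
  6: from update_gauge, line 24
  7: from probe_limits, line 19
  8: from main, line 43
  9: from pack_ledger, line 30
A correct fix: line 5: replace `base` with `acc`.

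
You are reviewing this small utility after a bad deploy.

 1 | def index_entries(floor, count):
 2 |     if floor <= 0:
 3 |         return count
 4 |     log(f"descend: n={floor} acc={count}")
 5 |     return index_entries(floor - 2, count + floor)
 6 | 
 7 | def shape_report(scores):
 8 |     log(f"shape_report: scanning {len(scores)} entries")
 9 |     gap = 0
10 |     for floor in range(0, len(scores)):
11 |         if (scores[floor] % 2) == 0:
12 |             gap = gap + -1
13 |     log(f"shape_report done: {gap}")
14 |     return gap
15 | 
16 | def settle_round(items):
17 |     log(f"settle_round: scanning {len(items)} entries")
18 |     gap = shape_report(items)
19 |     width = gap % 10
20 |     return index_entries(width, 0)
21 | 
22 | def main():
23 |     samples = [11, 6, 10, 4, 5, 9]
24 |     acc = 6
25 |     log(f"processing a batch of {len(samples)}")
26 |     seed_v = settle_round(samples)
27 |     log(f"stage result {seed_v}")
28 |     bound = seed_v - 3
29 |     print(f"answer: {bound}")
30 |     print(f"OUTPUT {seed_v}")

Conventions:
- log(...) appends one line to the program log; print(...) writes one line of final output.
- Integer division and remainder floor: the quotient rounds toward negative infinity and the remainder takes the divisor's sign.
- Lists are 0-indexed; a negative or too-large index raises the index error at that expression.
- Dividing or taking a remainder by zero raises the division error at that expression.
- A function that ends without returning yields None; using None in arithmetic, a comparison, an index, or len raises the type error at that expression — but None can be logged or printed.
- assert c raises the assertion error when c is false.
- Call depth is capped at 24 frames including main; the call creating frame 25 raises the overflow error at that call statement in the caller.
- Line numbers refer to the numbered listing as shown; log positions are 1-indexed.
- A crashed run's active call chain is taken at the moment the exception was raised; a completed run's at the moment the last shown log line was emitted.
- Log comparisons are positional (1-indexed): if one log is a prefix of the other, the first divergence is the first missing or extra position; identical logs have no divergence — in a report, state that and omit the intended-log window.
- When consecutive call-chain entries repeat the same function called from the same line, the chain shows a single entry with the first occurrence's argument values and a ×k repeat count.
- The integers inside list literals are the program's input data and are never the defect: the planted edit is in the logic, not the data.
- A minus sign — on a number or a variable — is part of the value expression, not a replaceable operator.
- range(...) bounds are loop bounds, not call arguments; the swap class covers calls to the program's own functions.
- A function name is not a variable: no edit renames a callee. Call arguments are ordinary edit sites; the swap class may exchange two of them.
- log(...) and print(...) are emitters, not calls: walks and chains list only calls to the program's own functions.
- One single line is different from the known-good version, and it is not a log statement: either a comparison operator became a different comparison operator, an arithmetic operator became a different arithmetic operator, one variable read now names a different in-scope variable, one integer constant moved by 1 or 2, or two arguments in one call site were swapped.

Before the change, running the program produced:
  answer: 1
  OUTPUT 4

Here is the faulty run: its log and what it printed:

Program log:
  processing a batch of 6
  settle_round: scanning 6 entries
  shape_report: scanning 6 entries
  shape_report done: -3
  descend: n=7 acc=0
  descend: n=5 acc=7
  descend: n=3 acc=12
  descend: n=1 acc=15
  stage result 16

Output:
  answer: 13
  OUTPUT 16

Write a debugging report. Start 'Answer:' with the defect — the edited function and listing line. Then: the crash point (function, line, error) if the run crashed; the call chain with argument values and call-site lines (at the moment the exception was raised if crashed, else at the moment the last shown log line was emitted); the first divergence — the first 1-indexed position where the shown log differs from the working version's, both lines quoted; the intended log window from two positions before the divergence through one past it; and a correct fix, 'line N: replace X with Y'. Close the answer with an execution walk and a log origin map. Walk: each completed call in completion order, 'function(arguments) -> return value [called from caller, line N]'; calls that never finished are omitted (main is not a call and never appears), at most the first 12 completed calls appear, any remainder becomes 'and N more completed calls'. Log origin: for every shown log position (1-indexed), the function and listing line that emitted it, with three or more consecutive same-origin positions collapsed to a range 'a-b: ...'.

Answer: the defect is in shape_report at line 12.
Key fact: At log position 4 the runs split — shown 'shape_report done: -3', but the working version logs 'shape_report done: 3'.
Call chain: main.
First divergence: position 4 — the shown line 'shape_report done: -3' should read 'shape_report done: 3'.
Intended log window:
  2: settle_round: scanning 6 entries
  3: shape_report: scanning 6 entries
  4: shape_report done: 3
  5: descend: n=3 acc=0
Execution walk:
  shape_report([11, 6, 10, 4, 5, 9]) -> -3  [called from settle_round, line 18]
  index_entries(-1, 16) -> 16  [called from index_entries, line 5]
  index_entries(1, 15) -> 16  [called from index_entries, line 5]
  index_entries(3, 12) -> 16  [called from index_entries, line 5]
  index_entries(5, 7) -> 16  [called from index_entries, line 5]
  index_entries(7, 0) -> 16  [called from settle_round, line 20]
  settle_round([11, 6, 10, 4, 5, 9]) -> 16  [called from main, line 26]
Log origins:
  1: logged in main at line 25
  2: logged in settle_round at line 17
  3: logged in shape_report at line 8
  4: logged in shape_report at line 13
  5-8: logged in index_entries at line 4
  9: logged in main at line 27
A correct fix: line 12: replace `-1` with `1`.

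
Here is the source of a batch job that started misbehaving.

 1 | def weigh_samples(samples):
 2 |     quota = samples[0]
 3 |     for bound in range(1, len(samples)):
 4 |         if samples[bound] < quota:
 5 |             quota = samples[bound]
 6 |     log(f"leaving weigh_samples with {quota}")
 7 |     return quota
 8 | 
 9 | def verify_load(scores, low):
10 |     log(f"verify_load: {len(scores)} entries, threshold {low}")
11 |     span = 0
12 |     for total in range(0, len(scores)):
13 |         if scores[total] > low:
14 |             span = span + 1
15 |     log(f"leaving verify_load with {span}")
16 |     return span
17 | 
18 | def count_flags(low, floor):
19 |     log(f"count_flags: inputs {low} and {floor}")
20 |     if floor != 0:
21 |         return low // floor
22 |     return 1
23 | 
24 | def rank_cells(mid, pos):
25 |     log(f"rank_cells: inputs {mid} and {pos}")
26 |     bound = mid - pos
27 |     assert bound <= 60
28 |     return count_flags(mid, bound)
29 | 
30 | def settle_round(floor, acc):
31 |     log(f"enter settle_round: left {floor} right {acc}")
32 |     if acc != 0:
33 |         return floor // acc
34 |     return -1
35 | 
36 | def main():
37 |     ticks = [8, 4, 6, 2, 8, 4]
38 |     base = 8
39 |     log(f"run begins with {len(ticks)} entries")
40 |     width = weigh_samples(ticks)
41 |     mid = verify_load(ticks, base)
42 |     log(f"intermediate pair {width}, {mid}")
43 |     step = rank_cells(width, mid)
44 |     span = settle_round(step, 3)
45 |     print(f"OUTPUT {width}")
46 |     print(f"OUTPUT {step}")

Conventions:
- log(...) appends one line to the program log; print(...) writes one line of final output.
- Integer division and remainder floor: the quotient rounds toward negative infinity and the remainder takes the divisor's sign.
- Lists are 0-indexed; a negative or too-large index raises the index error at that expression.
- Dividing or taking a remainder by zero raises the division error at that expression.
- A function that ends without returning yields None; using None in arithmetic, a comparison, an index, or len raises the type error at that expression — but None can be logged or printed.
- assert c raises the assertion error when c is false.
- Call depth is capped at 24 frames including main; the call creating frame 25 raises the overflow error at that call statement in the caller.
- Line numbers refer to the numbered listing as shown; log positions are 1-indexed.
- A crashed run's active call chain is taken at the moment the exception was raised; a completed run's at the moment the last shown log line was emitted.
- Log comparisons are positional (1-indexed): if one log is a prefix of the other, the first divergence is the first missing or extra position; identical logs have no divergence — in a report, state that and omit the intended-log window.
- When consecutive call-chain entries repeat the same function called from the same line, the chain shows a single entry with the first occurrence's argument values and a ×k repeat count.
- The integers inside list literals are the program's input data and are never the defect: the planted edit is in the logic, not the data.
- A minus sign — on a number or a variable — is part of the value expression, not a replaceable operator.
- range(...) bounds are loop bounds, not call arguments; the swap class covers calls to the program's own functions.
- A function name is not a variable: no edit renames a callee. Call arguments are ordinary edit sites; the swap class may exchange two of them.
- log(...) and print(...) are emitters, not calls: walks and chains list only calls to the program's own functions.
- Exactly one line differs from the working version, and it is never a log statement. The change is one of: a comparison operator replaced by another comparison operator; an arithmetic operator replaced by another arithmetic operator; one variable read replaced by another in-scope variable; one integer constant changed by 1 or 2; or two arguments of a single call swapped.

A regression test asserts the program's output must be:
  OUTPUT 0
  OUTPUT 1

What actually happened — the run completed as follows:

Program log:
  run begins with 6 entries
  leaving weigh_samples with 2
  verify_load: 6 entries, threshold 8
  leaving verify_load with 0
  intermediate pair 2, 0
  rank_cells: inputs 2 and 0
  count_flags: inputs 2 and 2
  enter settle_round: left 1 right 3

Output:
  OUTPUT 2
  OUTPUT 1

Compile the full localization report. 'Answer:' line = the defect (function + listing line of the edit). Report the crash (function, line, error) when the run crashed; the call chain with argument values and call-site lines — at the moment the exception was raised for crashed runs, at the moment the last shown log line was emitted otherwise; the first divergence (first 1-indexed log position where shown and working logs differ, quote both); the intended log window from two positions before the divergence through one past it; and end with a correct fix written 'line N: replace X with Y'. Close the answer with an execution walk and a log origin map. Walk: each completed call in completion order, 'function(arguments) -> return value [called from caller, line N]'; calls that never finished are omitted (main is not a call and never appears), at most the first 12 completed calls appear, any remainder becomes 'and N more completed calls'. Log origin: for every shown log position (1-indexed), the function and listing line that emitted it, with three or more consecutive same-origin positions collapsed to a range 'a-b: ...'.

Answer: the defect is in main at line 45.
Core observation: No log line changed; the fault shows up purely in the output.
Call chain: main -> settle_round(1, 3) (called at line 44).
First divergence: none — the logs agree in full.
Execution walk:
  weigh_samples([8, 4, 6, 2, 8, 4]) -> 2  [called from main, line 40]
  verify_load([8, 4, 6, 2, 8, 4], 8) -> 0  [called from main, line 41]
  count_flags(2, 2) -> 1  [called from rank_cells, line 28]
  rank_cells(2, 0) -> 1  [called from main, line 43]
  settle_round(1, 3) -> 0  [called from main, line 44]
Log line origins:
  1: logged in main at line 39
  2: logged in weigh_samples at line 6
  3: logged in verify_load at line 10
  4: logged in verify_load at line 15
  5: logged in main at line 42
  6: logged in rank_cells at line 25
  7: logged in count_flags at line 19
  8: logged in settle_round at line 31
A correct fix: line 45: replace `width` with `span`.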